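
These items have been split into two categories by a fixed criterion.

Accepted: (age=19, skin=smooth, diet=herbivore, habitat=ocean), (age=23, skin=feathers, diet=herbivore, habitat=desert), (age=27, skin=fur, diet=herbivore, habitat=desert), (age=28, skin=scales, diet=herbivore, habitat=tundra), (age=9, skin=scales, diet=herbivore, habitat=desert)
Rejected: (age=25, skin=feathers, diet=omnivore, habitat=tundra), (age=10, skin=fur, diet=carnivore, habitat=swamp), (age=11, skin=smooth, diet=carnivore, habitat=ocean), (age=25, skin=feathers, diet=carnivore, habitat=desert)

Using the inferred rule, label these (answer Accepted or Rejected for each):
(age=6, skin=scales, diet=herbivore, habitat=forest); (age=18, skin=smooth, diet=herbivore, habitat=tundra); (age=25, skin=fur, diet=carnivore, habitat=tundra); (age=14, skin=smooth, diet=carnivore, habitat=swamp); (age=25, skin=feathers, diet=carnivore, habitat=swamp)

The classifier is using: diet is herbivore.
(age=6, skin=scales, diet=herbivore, habitat=forest): diet is herbivore — satisfies this, so Accepted. (age=18, skin=smooth, diet=herbivore, habitat=tundra): diet is herbivore — satisfies this, so Accepted. (age=25, skin=fur, diet=carnivore, habitat=tundra): diet is carnivore — fails this test, so Rejected. (age=14, skin=smooth, diet=carnivore, habitat=swamp): diet is carnivore — fails this test, so Rejected. (age=25, skin=feathers, diet=carnivore, habitat=swamp): diet is carnivore — fails this test, so Rejected.

Accepted, Accepted, Rejected, Rejected, Rejected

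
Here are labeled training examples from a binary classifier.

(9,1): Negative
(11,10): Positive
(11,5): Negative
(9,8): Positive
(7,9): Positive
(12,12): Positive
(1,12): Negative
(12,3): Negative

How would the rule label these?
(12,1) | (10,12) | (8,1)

All 'Positive' examples share one property — min ≥ 7 — and every 'Negative' example lacks it.
(12,1): Negative (min 1). (10,12): Positive (min 10). (8,1): Negative (min 1).

Negative, Positive, Negative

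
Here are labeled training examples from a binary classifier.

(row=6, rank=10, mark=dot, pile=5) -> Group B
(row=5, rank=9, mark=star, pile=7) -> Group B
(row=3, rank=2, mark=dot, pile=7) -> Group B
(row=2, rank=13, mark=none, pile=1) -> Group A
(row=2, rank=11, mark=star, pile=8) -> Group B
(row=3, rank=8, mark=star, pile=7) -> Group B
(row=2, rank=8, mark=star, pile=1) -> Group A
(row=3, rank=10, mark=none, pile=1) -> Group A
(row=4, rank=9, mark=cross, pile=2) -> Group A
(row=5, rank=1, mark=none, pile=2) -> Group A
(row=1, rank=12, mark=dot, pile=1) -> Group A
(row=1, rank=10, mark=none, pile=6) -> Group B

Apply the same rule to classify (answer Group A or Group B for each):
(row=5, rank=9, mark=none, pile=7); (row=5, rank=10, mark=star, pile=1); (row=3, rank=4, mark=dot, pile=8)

Group B, Group A, Group B

Every 'Group A' example satisfies: pile ≤ 2. None of the 'Group B' examples do.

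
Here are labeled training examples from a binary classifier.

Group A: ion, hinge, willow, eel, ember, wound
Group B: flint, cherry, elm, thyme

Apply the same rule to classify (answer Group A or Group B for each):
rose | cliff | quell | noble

All 'Group A' examples share one property — has ≥ 2 vowels — and every 'Group B' example lacks it.
rose → 2 vowels → Group A.
cliff → 1 vowel → Group B.
quell → 2 vowels → Group A.
noble → 2 vowels → Group A.

Group A, Group B, Group A, Group A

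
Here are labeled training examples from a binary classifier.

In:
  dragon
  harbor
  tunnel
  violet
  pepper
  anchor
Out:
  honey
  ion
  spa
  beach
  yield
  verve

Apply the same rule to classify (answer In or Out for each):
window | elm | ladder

In, Out, In

The distinguishing property — even length — holds for all the 'In' cases and none of the 'Out' cases.
window: In (length 6). elm: Out (length 3). ladder: In (length 6).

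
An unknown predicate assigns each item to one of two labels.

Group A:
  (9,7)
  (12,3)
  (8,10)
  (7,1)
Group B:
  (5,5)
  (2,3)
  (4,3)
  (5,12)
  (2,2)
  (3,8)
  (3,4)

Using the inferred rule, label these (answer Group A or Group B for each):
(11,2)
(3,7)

Group A, Group B

The distinguishing property — first ≥ 7 — holds for all the 'Group A' cases and none of the 'Group B' cases.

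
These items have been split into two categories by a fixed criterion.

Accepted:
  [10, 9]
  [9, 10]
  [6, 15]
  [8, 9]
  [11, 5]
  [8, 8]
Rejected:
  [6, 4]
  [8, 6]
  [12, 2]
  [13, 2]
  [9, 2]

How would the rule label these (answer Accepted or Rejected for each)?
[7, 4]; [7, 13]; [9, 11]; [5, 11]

A rule that fits every label: sum ≥ 16 — true of each 'Accepted' example, false of each 'Rejected' one.

Rejected, Accepted, Accepted, Accepted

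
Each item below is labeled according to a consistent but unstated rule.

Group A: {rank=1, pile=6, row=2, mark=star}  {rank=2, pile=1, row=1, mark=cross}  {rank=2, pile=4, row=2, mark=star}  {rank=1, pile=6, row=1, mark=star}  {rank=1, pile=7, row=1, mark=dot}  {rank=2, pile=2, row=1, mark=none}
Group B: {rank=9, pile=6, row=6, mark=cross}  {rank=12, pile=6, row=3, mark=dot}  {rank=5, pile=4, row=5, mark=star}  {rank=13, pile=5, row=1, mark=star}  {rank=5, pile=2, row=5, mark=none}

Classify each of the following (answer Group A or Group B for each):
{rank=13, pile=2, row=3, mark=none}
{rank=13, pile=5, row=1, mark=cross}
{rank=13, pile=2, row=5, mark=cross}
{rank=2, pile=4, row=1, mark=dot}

Group B, Group B, Group B, Group A

A rule that fits every label: rank ≤ 2 — true of each 'Group A' example, false of each 'Group B' one.
{rank=13, pile=2, row=3, mark=none} — rank = 13, hence Group B.
{rank=13, pile=5, row=1, mark=cross} — rank = 13, hence Group B.
{rank=13, pile=2, row=5, mark=cross} — rank = 13, hence Group B.
{rank=2, pile=4, row=1, mark=dot} — rank = 2, hence Group A.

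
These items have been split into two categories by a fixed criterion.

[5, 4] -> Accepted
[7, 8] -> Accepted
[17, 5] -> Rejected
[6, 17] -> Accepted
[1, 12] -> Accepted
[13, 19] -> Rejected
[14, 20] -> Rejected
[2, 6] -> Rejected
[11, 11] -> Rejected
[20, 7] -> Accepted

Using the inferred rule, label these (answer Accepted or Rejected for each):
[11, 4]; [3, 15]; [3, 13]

The common property of the 'Accepted' items is: sum is odd. No 'Rejected' item has it.
[11, 4] → 11+4 = 15 → Accepted. [3, 15] → 3+15 = 18 → Rejected. [3, 13] → 3+13 = 16 → Rejected.

Accepted, Rejected, Rejected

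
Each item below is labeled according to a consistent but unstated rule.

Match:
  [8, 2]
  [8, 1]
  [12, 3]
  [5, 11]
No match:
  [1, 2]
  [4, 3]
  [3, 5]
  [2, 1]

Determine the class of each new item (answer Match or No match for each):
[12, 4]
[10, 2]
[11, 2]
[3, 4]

The classifier is using: sum ≥ 9.

Match, Match, Match, No match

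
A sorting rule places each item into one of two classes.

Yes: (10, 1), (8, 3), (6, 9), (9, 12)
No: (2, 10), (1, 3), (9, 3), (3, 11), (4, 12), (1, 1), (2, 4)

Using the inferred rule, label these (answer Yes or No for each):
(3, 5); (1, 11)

A rule that fits every label: sum is odd — true of each 'Yes' example, false of each 'No' one.
(3, 5): No (3+5 = 8). (1, 11): No (1+11 = 12).

No, No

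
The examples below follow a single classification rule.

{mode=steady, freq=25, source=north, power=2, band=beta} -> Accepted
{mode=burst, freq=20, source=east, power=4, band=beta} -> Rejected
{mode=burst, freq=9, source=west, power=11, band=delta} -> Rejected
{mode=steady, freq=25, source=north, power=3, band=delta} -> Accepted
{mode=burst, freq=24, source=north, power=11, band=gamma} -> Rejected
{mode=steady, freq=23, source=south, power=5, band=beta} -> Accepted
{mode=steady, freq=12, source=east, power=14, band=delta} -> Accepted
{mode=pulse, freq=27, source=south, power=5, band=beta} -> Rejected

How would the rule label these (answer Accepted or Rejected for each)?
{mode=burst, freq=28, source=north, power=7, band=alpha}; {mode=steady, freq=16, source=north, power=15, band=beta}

The rule appears to be: mode is steady.
{mode=burst, freq=28, source=north, power=7, band=alpha}: Rejected (mode is burst).
{mode=steady, freq=16, source=north, power=15, band=beta}: Accepted (mode is steady).

Rejected, Accepted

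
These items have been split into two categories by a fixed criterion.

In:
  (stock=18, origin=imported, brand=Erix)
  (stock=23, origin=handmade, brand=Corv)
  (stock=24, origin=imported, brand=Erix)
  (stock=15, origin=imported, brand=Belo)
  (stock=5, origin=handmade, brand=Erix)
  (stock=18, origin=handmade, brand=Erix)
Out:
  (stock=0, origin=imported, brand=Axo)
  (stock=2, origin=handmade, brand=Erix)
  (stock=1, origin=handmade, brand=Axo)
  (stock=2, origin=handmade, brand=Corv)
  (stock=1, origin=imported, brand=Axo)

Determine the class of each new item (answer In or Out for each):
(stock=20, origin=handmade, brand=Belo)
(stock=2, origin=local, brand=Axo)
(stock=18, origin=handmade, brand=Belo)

In, Out, In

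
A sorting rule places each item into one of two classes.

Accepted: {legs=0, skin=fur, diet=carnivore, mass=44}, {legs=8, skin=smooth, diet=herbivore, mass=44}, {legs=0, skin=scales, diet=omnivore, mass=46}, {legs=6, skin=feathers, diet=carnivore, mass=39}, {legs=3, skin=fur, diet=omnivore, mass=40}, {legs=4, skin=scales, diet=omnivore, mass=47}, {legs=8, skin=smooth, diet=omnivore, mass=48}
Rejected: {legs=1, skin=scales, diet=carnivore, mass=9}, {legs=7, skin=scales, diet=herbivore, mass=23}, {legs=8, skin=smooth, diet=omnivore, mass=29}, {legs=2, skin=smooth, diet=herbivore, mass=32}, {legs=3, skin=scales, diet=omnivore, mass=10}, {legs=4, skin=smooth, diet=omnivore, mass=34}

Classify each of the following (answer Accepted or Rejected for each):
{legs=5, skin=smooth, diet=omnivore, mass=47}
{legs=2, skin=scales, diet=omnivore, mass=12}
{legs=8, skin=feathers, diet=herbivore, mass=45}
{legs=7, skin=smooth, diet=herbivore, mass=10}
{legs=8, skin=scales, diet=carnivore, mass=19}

The simplest hypothesis consistent with all the labels is: mass ≥ 39.

Accepted, Rejected, Accepted, Rejected, Rejected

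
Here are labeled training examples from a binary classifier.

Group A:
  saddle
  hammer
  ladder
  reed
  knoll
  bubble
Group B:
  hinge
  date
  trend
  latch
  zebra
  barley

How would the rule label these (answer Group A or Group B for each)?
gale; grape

Group B, Group B

'Group A' ⟺ has a double letter.
gale: no doubled letter, fails this test → Group B.
grape: no doubled letter, fails this test → Group B.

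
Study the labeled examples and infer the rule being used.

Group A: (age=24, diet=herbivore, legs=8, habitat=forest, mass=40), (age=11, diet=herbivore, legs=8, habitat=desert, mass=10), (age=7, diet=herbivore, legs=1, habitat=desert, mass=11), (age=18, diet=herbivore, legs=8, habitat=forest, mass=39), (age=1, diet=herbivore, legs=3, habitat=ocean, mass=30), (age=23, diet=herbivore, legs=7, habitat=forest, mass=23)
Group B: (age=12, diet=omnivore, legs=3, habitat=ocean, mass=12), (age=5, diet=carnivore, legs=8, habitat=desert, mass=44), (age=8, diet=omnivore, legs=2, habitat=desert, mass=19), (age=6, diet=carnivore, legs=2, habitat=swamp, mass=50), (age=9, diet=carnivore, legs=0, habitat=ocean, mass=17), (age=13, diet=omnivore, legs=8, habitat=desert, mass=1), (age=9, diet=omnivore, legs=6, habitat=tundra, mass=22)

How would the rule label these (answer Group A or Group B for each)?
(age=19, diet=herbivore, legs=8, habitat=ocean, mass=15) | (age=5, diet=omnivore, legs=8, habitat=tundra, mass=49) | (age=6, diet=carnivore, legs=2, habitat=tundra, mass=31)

Group A, Group B, Group B

The simplest hypothesis consistent with all the labels is: diet is herbivore.
(age=19, diet=herbivore, legs=8, habitat=ocean, mass=15): diet is herbivore — qualifies, so Group A.
(age=5, diet=omnivore, legs=8, habitat=tundra, mass=49): diet is omnivore — fails this test, so Group B.
(age=6, diet=carnivore, legs=2, habitat=tundra, mass=31): diet is carnivore — fails this test, so Group B.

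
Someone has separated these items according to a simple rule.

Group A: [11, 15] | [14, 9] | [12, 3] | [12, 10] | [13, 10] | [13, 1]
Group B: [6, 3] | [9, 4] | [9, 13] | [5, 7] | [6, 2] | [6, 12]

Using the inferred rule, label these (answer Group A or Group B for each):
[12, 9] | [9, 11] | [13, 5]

Group A, Group B, Group A

A rule that fits every label: first ≥ 10 — true of each 'Group A' example, false of each 'Group B' one.
[12, 9]: Group A (first 12).
[9, 11]: Group B (first 9).
[13, 5]: Group A (first 13).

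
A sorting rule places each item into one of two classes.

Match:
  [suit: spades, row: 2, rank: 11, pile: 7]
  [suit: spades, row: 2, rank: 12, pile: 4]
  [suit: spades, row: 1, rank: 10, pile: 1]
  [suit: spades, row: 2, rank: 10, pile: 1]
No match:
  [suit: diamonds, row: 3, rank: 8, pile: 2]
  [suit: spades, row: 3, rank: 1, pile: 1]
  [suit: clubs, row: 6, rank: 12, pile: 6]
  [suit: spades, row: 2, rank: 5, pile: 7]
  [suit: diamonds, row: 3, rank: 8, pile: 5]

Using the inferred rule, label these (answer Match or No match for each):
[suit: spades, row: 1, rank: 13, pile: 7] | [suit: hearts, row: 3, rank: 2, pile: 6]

The common property of the 'Match' items is: suit is spades AND rank ≥ 8. No 'No match' item has it.
[suit: spades, row: 1, rank: 13, pile: 7] — suit is spades, rank = 13, hence Match.
[suit: hearts, row: 3, rank: 2, pile: 6] — suit is hearts, rank = 2, hence No match.

Match, No match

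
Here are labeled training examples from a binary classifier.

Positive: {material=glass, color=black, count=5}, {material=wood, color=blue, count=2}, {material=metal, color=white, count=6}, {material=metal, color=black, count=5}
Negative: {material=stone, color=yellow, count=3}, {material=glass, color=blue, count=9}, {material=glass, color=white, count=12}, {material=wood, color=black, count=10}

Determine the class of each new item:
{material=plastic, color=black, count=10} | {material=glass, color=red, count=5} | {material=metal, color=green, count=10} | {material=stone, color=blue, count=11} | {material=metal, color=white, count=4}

The classifier is using: count ≠ 3 AND count ≤ 6.
{material=plastic, color=black, count=10}: count = 10, does not satisfy this → Negative. {material=glass, color=red, count=5}: count = 5, passes → Positive. {material=metal, color=green, count=10}: count = 10, does not satisfy this → Negative. {material=stone, color=blue, count=11}: count = 11, does not satisfy this → Negative. {material=metal, color=white, count=4}: count = 4, passes → Positive.

Negative, Positive, Negative, Negative, Positive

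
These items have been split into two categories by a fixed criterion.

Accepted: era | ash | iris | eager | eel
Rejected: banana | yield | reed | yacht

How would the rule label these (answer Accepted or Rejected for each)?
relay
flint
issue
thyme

Rejected, Rejected, Accepted, Rejected

All 'Accepted' examples share one property — starts with a vowel — and every 'Rejected' example lacks it.
Rejected: relay, since starts with 'r'.
Rejected: flint, since starts with 'f'.
Accepted: issue, since starts with 'i'.
Rejected: thyme, since starts with 't'.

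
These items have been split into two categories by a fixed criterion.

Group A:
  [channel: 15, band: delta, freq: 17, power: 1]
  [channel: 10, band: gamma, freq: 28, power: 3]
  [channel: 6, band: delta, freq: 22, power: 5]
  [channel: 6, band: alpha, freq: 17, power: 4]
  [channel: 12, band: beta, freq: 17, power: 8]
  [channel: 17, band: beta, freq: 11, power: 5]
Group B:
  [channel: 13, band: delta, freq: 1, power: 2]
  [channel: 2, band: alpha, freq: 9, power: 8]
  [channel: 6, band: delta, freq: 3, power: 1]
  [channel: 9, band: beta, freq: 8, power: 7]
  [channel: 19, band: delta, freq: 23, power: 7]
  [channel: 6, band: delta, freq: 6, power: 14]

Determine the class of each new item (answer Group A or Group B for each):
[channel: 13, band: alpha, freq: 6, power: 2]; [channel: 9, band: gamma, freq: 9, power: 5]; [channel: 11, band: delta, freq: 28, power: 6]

Rule: channel ≤ 17 AND freq ≥ 11. This holds for each 'Group A' example and fails for each 'Group B' one.
[channel: 13, band: alpha, freq: 6, power: 2] → channel = 13, freq = 6 → Group B.
[channel: 9, band: gamma, freq: 9, power: 5] → channel = 9, freq = 9 → Group B.
[channel: 11, band: delta, freq: 28, power: 6] → channel = 11, freq = 28 → Group A.

Group B, Group B, Group A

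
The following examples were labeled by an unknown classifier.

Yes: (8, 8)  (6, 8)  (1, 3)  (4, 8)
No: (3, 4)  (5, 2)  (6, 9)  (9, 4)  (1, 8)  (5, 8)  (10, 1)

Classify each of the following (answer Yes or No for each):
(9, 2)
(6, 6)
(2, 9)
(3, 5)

No, Yes, No, Yes

Looking at the examples, the only property every 'Yes' case has and every 'No' case lacks is: sum is even.
(9, 2): No (9+2 = 11).
(6, 6): Yes (6+6 = 12).
(2, 9): No (2+9 = 11).
(3, 5): Yes (3+5 = 8).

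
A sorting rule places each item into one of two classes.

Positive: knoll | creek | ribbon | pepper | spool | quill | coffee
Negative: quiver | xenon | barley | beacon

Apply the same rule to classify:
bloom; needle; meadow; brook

The pattern is that an item is 'Positive' exactly when: has a double letter.
bloom: 'oo' doubled — qualifies, so Positive.
needle: 'ee' doubled — qualifies, so Positive.
meadow: no doubled letter — does not fit, so Negative.
brook: 'oo' doubled — qualifies, so Positive.

Positive, Positive, Negative, Positive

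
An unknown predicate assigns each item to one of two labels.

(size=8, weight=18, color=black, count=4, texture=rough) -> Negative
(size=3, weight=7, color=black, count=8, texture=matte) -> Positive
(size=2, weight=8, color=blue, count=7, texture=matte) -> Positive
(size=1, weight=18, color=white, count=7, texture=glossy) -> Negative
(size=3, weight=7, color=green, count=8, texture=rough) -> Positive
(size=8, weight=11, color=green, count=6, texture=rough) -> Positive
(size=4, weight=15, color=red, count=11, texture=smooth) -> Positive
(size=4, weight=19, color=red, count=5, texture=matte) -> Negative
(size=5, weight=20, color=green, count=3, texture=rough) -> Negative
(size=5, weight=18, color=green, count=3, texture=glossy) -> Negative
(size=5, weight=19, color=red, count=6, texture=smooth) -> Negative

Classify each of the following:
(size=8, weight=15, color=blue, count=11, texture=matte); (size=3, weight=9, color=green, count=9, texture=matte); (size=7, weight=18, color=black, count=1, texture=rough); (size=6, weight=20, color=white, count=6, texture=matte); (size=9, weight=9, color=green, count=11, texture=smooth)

Positive, Positive, Negative, Negative, Positive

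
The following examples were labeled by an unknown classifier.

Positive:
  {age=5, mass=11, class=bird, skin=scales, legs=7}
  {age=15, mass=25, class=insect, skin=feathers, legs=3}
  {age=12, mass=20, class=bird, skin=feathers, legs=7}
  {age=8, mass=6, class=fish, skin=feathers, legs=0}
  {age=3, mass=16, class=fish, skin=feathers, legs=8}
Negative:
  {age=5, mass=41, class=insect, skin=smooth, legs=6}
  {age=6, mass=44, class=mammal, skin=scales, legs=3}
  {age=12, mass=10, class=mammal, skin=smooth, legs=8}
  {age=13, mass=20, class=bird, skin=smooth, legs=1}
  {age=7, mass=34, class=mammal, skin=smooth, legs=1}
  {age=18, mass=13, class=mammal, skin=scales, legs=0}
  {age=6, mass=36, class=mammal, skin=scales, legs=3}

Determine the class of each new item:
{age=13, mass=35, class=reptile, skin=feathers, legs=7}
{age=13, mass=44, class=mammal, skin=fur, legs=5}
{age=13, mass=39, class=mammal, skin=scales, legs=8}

Positive, Negative, Negative

The common property of the 'Positive' items is: skin is feathers OR legs = 7. No 'Negative' item has it.
Positive: {age=13, mass=35, class=reptile, skin=feathers, legs=7}, since skin is feathers, legs = 7.
Negative: {age=13, mass=44, class=mammal, skin=fur, legs=5}, since skin is fur, legs = 5.
Negative: {age=13, mass=39, class=mammal, skin=scales, legs=8}, since skin is scales, legs = 8.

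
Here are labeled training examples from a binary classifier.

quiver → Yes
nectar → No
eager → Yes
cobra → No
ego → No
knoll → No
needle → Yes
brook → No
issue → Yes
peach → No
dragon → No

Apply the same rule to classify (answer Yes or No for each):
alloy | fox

All 'Yes' examples share one property — has ≥ 3 vowels — and every 'No' example lacks it.
alloy — 2 vowels, hence No.
fox — 1 vowel, hence No.

No, No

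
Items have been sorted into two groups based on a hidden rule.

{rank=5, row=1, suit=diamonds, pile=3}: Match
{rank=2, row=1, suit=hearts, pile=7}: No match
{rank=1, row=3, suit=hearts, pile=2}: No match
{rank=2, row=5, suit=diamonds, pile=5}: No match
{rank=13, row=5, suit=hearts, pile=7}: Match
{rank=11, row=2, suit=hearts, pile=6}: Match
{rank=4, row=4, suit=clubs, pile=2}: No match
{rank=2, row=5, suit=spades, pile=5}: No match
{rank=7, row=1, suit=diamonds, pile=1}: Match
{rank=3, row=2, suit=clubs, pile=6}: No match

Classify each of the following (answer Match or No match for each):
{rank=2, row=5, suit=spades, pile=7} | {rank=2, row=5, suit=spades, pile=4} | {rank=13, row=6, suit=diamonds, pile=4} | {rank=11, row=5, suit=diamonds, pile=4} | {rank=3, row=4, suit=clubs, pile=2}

All 'Match' examples share one property — rank ≥ 5 — and every 'No match' example lacks it.
{rank=2, row=5, suit=spades, pile=7} — rank = 2, hence No match. {rank=2, row=5, suit=spades, pile=4} — rank = 2, hence No match. {rank=13, row=6, suit=diamonds, pile=4} — rank = 13, hence Match. {rank=11, row=5, suit=diamonds, pile=4} — rank = 11, hence Match. {rank=3, row=4, suit=clubs, pile=2} — rank = 3, hence No match.

No match, No match, Match, Match, No match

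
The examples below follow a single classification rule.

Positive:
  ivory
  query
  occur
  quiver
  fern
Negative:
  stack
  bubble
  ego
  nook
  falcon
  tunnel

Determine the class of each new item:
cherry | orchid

Rule: contains 'r'. This holds for each 'Positive' example and fails for each 'Negative' one.
cherry — has 'r', hence Positive.
orchid — has 'r', hence Positive.

Positive, Positive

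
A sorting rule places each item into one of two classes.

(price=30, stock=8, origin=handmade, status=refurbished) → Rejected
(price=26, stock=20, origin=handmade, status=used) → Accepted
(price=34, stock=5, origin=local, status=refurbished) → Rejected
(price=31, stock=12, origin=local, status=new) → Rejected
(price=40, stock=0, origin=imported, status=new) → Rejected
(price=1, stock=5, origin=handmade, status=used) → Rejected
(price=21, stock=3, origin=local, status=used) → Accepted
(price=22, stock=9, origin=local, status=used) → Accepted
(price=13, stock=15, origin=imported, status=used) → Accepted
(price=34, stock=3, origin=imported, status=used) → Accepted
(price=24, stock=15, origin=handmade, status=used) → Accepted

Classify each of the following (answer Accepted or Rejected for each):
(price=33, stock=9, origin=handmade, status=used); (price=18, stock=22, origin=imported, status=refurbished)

'Accepted' ⟺ status is used AND price ≥ 13.

Accepted, Rejected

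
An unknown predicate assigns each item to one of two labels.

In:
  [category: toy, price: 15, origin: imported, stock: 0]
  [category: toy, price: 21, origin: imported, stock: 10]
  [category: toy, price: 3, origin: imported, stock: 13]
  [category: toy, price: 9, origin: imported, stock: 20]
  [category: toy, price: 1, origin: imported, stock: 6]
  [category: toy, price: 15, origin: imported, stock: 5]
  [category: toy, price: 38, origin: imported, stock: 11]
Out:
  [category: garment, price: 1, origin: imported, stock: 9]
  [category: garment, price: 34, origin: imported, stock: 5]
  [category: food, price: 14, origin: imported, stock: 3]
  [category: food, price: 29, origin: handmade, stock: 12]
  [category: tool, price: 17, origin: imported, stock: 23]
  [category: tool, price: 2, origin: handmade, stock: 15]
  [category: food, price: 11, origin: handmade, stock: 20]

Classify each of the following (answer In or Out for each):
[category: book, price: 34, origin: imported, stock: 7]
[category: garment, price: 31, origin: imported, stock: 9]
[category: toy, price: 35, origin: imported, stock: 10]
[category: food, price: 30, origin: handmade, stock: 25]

Out, Out, In, Out

The simplest hypothesis consistent with all the labels is: category is toy.
[category: book, price: 34, origin: imported, stock: 7]: category is book, does not pass → Out.
[category: garment, price: 31, origin: imported, stock: 9]: category is garment, does not pass → Out.
[category: toy, price: 35, origin: imported, stock: 10]: category is toy, checks out → In.
[category: food, price: 30, origin: handmade, stock: 25]: category is food, does not pass → Out.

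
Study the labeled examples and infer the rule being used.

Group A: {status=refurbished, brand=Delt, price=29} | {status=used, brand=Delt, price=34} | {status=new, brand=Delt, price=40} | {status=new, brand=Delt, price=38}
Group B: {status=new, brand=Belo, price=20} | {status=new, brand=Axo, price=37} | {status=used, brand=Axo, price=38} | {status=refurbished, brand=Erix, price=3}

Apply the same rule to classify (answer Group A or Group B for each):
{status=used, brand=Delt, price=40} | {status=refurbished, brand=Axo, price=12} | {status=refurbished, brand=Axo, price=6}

Looking at the examples, the only property every 'Group A' case has and every 'Group B' case lacks is: brand is Delt.

Group A, Group B, Group B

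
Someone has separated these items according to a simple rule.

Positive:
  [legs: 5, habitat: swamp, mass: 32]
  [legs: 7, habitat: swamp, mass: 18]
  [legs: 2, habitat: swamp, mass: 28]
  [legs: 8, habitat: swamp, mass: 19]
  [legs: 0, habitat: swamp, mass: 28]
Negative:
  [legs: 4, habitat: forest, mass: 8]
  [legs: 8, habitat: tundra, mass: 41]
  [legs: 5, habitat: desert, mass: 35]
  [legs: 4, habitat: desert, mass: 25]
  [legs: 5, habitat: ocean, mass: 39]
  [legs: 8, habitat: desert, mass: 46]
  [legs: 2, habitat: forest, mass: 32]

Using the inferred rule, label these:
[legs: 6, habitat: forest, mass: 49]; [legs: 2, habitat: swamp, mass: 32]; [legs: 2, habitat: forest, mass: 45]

Negative, Positive, Negative

The common property of the 'Positive' items is: habitat is swamp. No 'Negative' item has it.
Negative: [legs: 6, habitat: forest, mass: 49], since habitat is forest. Positive: [legs: 2, habitat: swamp, mass: 32], since habitat is swamp. Negative: [legs: 2, habitat: forest, mass: 45], since habitat is forest.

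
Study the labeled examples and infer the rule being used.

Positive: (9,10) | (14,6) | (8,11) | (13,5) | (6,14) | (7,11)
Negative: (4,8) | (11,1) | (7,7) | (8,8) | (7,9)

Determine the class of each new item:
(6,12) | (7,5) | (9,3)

The simplest hypothesis consistent with all the labels is: sum ≥ 18.
(6,12) — 6+12 = 18, hence Positive.
(7,5) — 7+5 = 12, hence Negative.
(9,3) — 9+3 = 12, hence Negative.

Positive, Negative, Negative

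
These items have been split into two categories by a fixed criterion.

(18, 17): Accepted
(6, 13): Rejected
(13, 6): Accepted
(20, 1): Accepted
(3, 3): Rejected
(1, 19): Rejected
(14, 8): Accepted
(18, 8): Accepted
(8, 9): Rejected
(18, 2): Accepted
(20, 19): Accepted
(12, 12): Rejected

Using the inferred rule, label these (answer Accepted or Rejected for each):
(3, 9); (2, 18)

Rejected, Rejected

One predicate separates the groups cleanly: first > second.
(3, 9): 3 < 9, fails this test → Rejected. (2, 18): 2 < 18, fails this test → Rejected.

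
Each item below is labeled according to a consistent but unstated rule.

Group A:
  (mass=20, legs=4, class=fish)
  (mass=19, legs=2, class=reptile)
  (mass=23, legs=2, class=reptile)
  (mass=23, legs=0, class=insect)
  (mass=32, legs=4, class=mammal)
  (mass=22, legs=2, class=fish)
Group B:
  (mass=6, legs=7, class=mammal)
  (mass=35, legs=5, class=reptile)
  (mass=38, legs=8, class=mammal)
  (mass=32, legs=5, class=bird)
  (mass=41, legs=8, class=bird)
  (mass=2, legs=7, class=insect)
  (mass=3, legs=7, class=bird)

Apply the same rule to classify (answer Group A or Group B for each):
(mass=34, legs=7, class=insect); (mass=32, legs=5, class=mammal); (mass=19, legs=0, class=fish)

One predicate separates the groups cleanly: legs ≤ 4.
(mass=34, legs=7, class=insect) — legs = 7, hence Group B. (mass=32, legs=5, class=mammal) — legs = 5, hence Group B. (mass=19, legs=0, class=fish) — legs = 0, hence Group A.

Group B, Group B, Group A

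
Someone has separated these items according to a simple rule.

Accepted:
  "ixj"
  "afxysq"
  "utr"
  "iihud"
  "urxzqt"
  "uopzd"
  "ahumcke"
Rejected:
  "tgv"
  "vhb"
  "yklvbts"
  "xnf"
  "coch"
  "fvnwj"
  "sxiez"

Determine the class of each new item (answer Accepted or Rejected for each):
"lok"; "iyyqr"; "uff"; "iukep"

Rejected, Accepted, Accepted, Accepted

'Accepted' ⟺ starts with a vowel.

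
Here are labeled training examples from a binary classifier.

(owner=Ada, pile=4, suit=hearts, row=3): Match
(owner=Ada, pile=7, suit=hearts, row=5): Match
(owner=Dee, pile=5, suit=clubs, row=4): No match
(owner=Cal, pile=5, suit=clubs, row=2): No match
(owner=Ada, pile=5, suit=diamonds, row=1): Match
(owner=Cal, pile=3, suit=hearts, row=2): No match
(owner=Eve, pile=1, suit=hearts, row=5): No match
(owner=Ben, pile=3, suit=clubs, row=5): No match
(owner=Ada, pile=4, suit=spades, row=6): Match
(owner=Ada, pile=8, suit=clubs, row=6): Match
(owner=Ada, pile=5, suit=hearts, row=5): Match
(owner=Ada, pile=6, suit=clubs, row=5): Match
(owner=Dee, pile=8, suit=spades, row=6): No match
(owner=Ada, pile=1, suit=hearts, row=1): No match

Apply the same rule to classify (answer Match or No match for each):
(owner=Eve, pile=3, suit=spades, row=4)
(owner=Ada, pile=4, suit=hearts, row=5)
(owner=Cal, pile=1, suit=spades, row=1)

No match, Match, No match

The simplest hypothesis consistent with all the labels is: owner is Ada AND pile ≥ 3.
(owner=Eve, pile=3, suit=spades, row=4): owner is Eve, pile = 3 — fails the rule, so No match.
(owner=Ada, pile=4, suit=hearts, row=5): owner is Ada, pile = 4 — has this property, so Match.
(owner=Cal, pile=1, suit=spades, row=1): owner is Cal, pile = 1 — fails the rule, so No match.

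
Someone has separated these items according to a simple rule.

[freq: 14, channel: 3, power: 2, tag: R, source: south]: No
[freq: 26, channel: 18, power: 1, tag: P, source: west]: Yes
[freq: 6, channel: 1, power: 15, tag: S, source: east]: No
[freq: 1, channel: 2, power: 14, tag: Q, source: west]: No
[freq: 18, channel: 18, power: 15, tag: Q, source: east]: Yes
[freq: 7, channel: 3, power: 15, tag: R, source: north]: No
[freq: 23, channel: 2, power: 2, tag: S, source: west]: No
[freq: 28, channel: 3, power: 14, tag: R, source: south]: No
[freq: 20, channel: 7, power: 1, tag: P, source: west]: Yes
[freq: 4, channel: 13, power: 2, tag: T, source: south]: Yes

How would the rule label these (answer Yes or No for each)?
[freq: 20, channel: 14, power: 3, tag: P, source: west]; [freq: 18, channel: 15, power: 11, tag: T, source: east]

'Yes' ⟺ channel ≥ 7.
[freq: 20, channel: 14, power: 3, tag: P, source: west]: channel = 14, has this property → Yes. [freq: 18, channel: 15, power: 11, tag: T, source: east]: channel = 15, has this property → Yes.

Yes, Yes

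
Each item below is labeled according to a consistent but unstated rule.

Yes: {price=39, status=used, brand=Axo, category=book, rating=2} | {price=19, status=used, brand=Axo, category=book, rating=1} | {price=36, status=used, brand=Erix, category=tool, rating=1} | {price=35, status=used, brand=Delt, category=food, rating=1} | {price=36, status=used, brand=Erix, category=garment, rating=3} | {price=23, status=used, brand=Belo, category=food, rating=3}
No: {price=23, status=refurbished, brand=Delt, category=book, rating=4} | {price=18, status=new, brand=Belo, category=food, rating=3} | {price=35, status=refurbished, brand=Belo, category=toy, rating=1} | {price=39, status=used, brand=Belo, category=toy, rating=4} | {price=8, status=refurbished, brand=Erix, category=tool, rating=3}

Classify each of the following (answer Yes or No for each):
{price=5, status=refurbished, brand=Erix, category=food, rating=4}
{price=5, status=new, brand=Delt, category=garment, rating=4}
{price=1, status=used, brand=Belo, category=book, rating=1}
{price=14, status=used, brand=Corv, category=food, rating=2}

No, No, Yes, Yes

Rule: status is used AND rating ≤ 3. This holds for each 'Yes' example and fails for each 'No' one.
{price=5, status=refurbished, brand=Erix, category=food, rating=4} — status is refurbished, rating = 4, hence No.
{price=5, status=new, brand=Delt, category=garment, rating=4} — status is new, rating = 4, hence No.
{price=1, status=used, brand=Belo, category=book, rating=1} — status is used, rating = 1, hence Yes.
{price=14, status=used, brand=Corv, category=food, rating=2} — status is used, rating = 2, hence Yes.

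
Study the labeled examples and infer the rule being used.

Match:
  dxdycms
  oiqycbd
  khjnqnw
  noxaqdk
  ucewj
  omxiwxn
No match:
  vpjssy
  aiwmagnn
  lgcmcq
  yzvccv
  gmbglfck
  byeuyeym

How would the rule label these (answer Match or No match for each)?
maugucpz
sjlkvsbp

Every 'Match' example satisfies: odd length. None of the 'No match' examples do.
maugucpz: length 8 — doesn't match, so No match.
sjlkvsbp: length 8 — doesn't match, so No match.

No match, No match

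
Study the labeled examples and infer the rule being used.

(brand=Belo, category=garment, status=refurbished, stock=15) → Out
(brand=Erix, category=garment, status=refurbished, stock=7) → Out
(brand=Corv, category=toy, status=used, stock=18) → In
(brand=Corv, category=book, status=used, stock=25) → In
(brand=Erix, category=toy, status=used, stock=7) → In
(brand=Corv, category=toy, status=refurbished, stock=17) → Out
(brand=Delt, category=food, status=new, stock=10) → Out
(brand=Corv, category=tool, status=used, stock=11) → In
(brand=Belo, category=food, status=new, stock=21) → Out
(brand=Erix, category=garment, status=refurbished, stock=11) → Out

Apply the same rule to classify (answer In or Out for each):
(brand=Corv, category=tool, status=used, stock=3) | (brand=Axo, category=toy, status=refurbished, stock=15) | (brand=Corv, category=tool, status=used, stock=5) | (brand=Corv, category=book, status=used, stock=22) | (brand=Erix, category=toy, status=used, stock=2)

In, Out, In, In, In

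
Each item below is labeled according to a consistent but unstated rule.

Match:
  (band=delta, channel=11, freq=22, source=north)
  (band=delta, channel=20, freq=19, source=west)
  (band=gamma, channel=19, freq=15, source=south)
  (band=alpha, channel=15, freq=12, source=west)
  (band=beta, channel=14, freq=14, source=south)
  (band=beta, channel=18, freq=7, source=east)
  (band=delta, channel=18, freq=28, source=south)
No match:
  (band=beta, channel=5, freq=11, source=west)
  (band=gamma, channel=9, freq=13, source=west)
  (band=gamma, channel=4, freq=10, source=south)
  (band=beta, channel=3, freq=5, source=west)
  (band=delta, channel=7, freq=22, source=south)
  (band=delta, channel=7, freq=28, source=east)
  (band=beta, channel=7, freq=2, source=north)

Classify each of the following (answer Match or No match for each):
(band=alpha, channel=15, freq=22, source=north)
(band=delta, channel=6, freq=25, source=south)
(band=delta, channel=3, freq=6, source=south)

Match, No match, No match

'Match' ⟺ channel ≥ 11.
(band=alpha, channel=15, freq=22, source=north): channel = 15 — checks out, so Match. (band=delta, channel=6, freq=25, source=south): channel = 6 — does not fit, so No match. (band=delta, channel=3, freq=6, source=south): channel = 3 — does not fit, so No match.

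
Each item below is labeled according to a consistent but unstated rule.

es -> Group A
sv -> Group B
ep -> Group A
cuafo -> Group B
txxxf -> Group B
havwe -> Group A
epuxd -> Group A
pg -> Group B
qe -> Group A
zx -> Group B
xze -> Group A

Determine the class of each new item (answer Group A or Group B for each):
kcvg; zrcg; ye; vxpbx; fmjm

Group B, Group B, Group A, Group B, Group B

The distinguishing property — contains 'e' — holds for all the 'Group A' cases and none of the 'Group B' cases.
kcvg → no 'e' → Group B. zrcg → no 'e' → Group B. ye → has 'e' → Group A. vxpbx → no 'e' → Group B. fmjm → no 'e' → Group B.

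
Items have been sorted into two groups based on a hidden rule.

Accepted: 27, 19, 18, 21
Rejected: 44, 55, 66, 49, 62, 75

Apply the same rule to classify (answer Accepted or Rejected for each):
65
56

A rule that fits every label: at most 27 — true of each 'Accepted' example, false of each 'Rejected' one.
65 → 65 > 27 → Rejected.
56 → 56 > 27 → Rejected.

Rejected, Rejected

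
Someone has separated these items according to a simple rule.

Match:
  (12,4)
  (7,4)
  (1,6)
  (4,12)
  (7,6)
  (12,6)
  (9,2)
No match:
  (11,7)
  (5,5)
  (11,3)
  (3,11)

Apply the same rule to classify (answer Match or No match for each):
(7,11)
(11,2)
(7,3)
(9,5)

No match, Match, No match, No match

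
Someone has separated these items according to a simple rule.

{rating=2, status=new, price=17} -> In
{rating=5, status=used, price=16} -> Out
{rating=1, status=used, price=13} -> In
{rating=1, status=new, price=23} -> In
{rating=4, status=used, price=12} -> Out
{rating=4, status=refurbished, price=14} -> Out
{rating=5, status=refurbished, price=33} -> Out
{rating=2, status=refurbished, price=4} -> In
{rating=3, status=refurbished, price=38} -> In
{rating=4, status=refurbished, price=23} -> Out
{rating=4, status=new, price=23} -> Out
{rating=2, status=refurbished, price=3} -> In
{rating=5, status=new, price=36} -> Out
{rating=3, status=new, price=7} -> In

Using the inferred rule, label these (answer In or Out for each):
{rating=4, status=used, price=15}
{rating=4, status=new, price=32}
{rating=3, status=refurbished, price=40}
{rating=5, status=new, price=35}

Out, Out, In, Out

The classifier is using: rating ≤ 3.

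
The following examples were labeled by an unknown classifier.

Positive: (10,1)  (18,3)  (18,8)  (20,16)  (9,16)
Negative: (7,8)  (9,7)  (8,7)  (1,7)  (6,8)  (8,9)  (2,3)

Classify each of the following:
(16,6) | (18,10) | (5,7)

Positive, Positive, Negative

The simplest hypothesis consistent with all the labels is: max ≥ 10.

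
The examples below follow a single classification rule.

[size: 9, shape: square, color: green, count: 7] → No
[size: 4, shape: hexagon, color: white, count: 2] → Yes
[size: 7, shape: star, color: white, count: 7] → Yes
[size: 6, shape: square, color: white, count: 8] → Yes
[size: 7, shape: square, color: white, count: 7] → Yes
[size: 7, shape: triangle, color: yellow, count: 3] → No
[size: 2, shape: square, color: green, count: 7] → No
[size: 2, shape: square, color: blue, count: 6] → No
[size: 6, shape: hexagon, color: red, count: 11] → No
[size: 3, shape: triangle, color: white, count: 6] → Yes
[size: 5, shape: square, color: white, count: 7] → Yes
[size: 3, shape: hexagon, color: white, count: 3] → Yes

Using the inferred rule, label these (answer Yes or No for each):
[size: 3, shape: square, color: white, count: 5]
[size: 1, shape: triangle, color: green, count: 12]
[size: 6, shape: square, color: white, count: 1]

Yes, No, Yes

The rule appears to be: color is white.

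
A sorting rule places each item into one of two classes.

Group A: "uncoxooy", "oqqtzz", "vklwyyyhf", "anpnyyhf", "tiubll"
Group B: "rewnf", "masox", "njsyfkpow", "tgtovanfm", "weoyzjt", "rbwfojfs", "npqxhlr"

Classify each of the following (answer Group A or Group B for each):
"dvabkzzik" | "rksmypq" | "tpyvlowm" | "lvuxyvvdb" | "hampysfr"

Rule: has a double letter. This holds for each 'Group A' example and fails for each 'Group B' one.
Group A: "dvabkzzik", since 'zz' doubled. Group B: "rksmypq", since no doubled letter. Group B: "tpyvlowm", since no doubled letter. Group A: "lvuxyvvdb", since 'vv' doubled. Group B: "hampysfr", since no doubled letter.

Group A, Group B, Group B, Group A, Group B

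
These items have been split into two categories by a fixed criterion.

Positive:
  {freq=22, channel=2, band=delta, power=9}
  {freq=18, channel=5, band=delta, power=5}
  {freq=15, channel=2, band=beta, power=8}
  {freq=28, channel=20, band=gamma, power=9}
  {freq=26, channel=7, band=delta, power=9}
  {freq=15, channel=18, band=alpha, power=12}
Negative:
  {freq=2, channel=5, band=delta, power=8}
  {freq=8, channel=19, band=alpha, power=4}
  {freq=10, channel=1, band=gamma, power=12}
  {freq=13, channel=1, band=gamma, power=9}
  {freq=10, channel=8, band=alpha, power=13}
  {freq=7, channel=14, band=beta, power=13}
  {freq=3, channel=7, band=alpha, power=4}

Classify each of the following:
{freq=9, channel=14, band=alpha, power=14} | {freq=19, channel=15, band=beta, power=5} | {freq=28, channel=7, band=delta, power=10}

The pattern is that an item is 'Positive' exactly when: freq ≥ 15.
{freq=9, channel=14, band=alpha, power=14}: freq = 9 — fails this test, so Negative. {freq=19, channel=15, band=beta, power=5}: freq = 19 — satisfies this, so Positive. {freq=28, channel=7, band=delta, power=10}: freq = 28 — satisfies this, so Positive.

Negative, Positive, Positive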